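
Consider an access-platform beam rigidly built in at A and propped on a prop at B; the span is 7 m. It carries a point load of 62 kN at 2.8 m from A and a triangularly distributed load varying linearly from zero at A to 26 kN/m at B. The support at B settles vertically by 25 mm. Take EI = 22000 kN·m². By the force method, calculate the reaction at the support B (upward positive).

R_B = 58.14 kN

Choose R_B as the redundant. The primary structure is the cantilever fixed at A.
Free-end deflection of the primary structure under the applied loading (downward +):
  point load 62 at a = 2.8: Pa²(3L − a)/(6EI) = 1474/EI
  triangular load, peak 26 at the free end: 11w₀L⁴/(120EI) = 5722/EI
  δ_0 = 7197/EI
Flexibility coefficient — unit upward force at B: δ_{BB} = L³/(3EI) = 114.3/EI.
With EI = 22000 kN·m²: δ_0 = 0.32713 m and δ_{BB} = 0.005197 m/kN.
Compatibility — the beam at B must follow the support down by 0.025 m: δ_0 − R_B·δ_{BB} = 0.025, so R_B = (0.32713 − 0.025)/0.005197 = 58.14 kN.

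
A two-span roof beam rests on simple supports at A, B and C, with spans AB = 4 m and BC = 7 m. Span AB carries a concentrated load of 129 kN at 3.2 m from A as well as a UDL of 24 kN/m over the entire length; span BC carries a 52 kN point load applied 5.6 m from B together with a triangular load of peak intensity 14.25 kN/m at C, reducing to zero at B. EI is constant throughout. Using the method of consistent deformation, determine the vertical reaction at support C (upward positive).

R_C = 61.62 kN

Release continuity at B by inserting a hinge; the redundant is the internal moment M_B. The primary structure is two simply-supported spans AB and BC.
Discontinuity in slope at B on the released structure — sum the simple-span end rotations:
  span AB: point load 129 at a = 3.2: Pab(L + a)/(6LEI) = 99.07/EI
  span AB: UDL 24: wL³/(24EI) = 64/EI
  span BC: point load 52 at a = 5.6: Pab(L + b)/(6LEI) = 81.54/EI
  span BC: triangular load, peak 14.25: 7w₀L³/(360EI) = 95.04/EI
  relative rotation θ_0 = (163.1 + 176.6)/EI = 339.6/EI
A unit hogging moment at B produces rotation L₁/(3EI) + L₂/(3EI) = 3.667/EI.
Compatibility: M_B·(L₁+L₂)/(3EI) = θ_0, giving M_B = 92.63 kN·m (hogging).
Span BC, ΣM about C: R_B^{BC}·7 = 189.2 + 92.63, so R_B^{BC} = 40.26 kN and R_C = 101.9 − 40.26 = 61.62 kN.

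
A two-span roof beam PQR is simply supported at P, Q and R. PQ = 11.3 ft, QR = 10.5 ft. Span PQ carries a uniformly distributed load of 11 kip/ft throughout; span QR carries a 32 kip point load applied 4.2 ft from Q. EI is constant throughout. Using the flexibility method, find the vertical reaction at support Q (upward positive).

R_Q = 103.8 kip

Release continuity at Q by inserting a hinge; the redundant is the internal moment M_Q. The primary structure is two simply-supported spans PQ and QR.
Rotations at Q on the released spans (each span's end-slope, ×1/EI):
  span PQ: UDL 11: wL³/(24EI) = 661.3/EI
  span QR: point load 32 at a = 4.2: Pab(L + b)/(6LEI) = 225.8/EI
  relative rotation θ_0 = (661.3 + 225.8)/EI = 887.1/EI
A unit hogging moment at Q produces rotation L₁/(3EI) + L₂/(3EI) = 7.267/EI.
Slope continuity at Q: θ_0 = M_Q·7.267/EI, so M_Q = 887.1/7.267 = 122.1 kip·ft (hogging).
Span PQ, ΣM about P with M_Q applied at Q: R_Q^{PQ}·11.3 = 702.3 + 122.1, so R_Q^{PQ} = 72.95 kip and R_P = 124.3 − 72.95 = 51.35 kip.
Span QR, ΣM about R: R_Q^{QR}·10.5 = 201.6 + 122.1, so R_Q^{QR} = 30.83 kip and R_R = 32 − 30.83 = 1.173 kip.
R_Q = 72.95 + 30.83 = 103.8 kip.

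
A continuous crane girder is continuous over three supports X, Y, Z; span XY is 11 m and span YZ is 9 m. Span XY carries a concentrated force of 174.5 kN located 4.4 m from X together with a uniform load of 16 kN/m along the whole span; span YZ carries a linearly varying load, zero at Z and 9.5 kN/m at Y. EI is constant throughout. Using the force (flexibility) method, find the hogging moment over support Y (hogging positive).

Insert a hinge at Y; M_Y is the redundant, and each span becomes simply supported.
Rotations at Y on the released spans (each span's end-slope, ×1/EI):
  span XY: point load 174.5 at a = 4.4: Pab(L + a)/(6LEI) = 1182/EI
  span XY: UDL 16: wL³/(24EI) = 887.3/EI
  span YZ: triangular load, peak 9.5: w₀L³/(45EI) = 153.9/EI
  relative rotation θ_0 = (2070 + 153.9)/EI = 2224/EI
A unit hogging moment at Y produces rotation L₁/(3EI) + L₂/(3EI) = 6.667/EI.
Slope continuity at Y: θ_0 = M_Y·6.667/EI, so M_Y = 2224/6.667 = 333.5 kN·m (hogging).

M_Y = 333.5 kN·m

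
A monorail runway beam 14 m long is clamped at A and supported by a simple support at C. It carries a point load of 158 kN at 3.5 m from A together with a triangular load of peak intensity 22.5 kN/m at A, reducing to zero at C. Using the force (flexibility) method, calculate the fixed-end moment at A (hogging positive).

Remove the prop at C; the released (primary) structure is a cantilever built in at A.
Deflection at C on the released cantilever, summing each load's contribution:
  point load 158 at a = 3.5: Pa²(3L − a)/(6EI) = 12419/EI
  triangular load, peak 22.5 at the fixed end: w₀L⁴/(30EI) = 28812/EI
  δ_0 = 41231/EI
Flexibility coefficient — unit upward force at C: δ_{CC} = L³/(3EI) = 914.7/EI.
Compatibility at C: δ_0 − R_C·δ_{CC} = 0, so R_C = 41231/914.7 = 45.08 kN.
Moment equilibrium about A: M_A = Σ(load moments about A) − R_C·L = 1288 − 45.08×14 = 656.9 kN·m.

M_A = 656.9 kN·m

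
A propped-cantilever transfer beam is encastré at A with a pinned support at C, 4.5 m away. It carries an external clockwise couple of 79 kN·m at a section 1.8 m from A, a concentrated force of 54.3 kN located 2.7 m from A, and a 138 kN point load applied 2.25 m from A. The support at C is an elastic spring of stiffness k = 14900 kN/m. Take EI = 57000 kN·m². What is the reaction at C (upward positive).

Choose R_C as the redundant. The primary structure is the cantilever fixed at A.
Deflection at C on the released cantilever, summing each load's contribution:
  clockwise couple 79 at a = 1.8: M₀a(2L − a)/(2EI) = 511.9/EI
  point load 54.3 at a = 2.7: Pa²(3L − a)/(6EI) = 712.5/EI
  point load 138 at a = 2.25: Pa²(3L − a)/(6EI) = 1310/EI
  δ_0 = 2534/EI
Flexibility coefficient — unit upward force at C: δ_{CC} = L³/(3EI) = 30.38/EI.
With EI = 57000 kN·m²: δ_0 = 0.044463 m and δ_{CC} = 0.000533 m/kN.
Compatibility — the spring shortens by R_C/k under the reaction it provides: δ_0 − R_C·δ_{CC} = R_C/k. With 1/k = 0.000067 m/kN, R_C = δ_0 / (δ_{CC} + 1/k) = 0.044463 / (0.000533 + 0.000067) = 74.1 kN.

R_C = 74.1 kN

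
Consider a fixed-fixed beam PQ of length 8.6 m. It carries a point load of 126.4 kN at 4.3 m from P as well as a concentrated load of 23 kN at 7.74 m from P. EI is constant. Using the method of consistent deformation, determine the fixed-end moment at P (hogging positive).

Take the two fixed-end moments M_P, M_Q as redundants; the released structure is the simple span PQ.
Simple-span end rotations at P and Q under the given loads:
  at P: point load 126.4 at a = 4.3: Pab(L + b)/(6LEI) = 584.3/EI
  at Q: point load 126.4 at a = 4.3: Pab(L + a)/(6LEI) = 584.3/EI
  at P: point load 23 at a = 7.74: Pab(L + b)/(6LEI) = 28.07/EI
  at Q: point load 23 at a = 7.74: Pab(L + a)/(6LEI) = 48.48/EI
  θ_P0 = 612.4/EI,  θ_Q0 = 632.8/EI
Flexibility coefficients: a unit moment at one end gives L/(3EI) there and L/(6EI) at the far end, so f₁₁ = f₂₂ = 2.867/EI and f₁₂ = f₂₁ = 1.433/EI.
Compatibility — zero rotation at each built-in end:
  2.867 M_P + 1.433 M_Q = 612.4
  1.433 M_P + 2.867 M_Q = 632.8
Solving the pair gives M_P = 137.7 kN·m and M_Q = 151.9 kN·m (hogging).

M_P = 137.7 kN·m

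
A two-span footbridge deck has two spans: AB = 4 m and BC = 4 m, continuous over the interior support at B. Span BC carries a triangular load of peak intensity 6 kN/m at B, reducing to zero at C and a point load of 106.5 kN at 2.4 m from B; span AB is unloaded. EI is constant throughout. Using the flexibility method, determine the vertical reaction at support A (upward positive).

Release continuity at B by inserting a hinge; the redundant is the internal moment M_B. The primary structure is two simply-supported spans AB and BC.
Rotations at B on the released spans (each span's end-slope, ×1/EI):
  span BC: triangular load, peak 6: w₀L³/(45EI) = 8.533/EI
  span BC: point load 106.5 at a = 2.4: Pab(L + b)/(6LEI) = 95.42/EI
  relative rotation θ_0 = (0 + 104)/EI = 104/EI
A unit hogging moment at B produces rotation L₁/(3EI) + L₂/(3EI) = 2.667/EI.
Slope continuity at B: θ_0 = M_B·2.667/EI, so M_B = 104/2.667 = 38.98 kN·m (hogging).
Span AB, ΣM about A with M_B applied at B: R_B^{AB}·4 = 0 + 38.98, so R_B^{AB} = 9.746 kN and R_A = 0 − 9.746 = -9.746 kN.

R_A = -9.746 kN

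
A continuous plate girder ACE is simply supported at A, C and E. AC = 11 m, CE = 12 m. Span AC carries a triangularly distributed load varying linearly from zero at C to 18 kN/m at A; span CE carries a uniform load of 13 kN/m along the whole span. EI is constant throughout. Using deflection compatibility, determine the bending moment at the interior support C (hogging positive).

Take M_C as the redundant. Released structure: two simple spans AC and CE with a hinge at C.
Rotations at C on the released spans (each span's end-slope, ×1/EI):
  span AC: triangular load, peak 18: 7w₀L³/(360EI) = 465.9/EI
  span CE: UDL 13: wL³/(24EI) = 936/EI
  relative rotation θ_0 = (465.9 + 936)/EI = 1402/EI
A unit hogging moment at C produces rotation L₁/(3EI) + L₂/(3EI) = 7.667/EI.
Compatibility: M_C·(L₁+L₂)/(3EI) = θ_0, giving M_C = 182.8 kN·m (hogging).

M_C = 182.8 kN·m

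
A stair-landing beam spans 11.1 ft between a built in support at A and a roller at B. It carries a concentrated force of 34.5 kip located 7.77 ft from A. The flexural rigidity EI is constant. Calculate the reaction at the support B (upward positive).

R_B = 19.44 kip

Remove the prop at B; the released (primary) structure is a cantilever built in at A.
Primary-structure tip deflection at B by superposition:
  point load 34.5 at a = 7.77: Pa²(3L − a)/(6EI) = 8863/EI
Flexibility coefficient — unit upward force at B: δ_{BB} = L³/(3EI) = 455.9/EI.
Compatibility at B: δ_0 − R_B·δ_{BB} = 0, so R_B = 8863/455.9 = 19.44 kip.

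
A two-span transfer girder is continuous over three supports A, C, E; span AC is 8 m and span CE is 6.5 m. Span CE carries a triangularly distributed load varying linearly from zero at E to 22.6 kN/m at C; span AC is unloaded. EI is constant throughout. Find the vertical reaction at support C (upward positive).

Insert a hinge at C; M_C is the redundant, and each span becomes simply supported.
End slopes at the hinge C, treating each span as simply supported:
  span CE: triangular load, peak 22.6: w₀L³/(45EI) = 137.9/EI
  relative rotation θ_0 = (0 + 137.9)/EI = 137.9/EI
A unit hogging moment at C produces rotation L₁/(3EI) + L₂/(3EI) = 4.833/EI.
Slope continuity at C: θ_0 = M_C·4.833/EI, so M_C = 137.9/4.833 = 28.54 kN·m (hogging).
Span AC, ΣM about A with M_C applied at C: R_C^{AC}·8 = 0 + 28.54, so R_C^{AC} = 3.567 kN and R_A = 0 − 3.567 = -3.567 kN.
Span CE, ΣM about E: R_C^{CE}·6.5 = 318.3 + 28.54, so R_C^{CE} = 53.36 kN and R_E = 73.45 − 53.36 = 20.09 kN.
R_C = 3.567 + 53.36 = 56.92 kN.

R_C = 56.92 kN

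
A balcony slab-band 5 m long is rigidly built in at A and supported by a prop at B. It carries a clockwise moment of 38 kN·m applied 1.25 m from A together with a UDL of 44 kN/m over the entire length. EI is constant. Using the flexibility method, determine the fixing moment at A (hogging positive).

Take the reaction at B as the redundant and release it; the primary structure is a cantilever fixed at A.
Primary-structure tip deflection at B by superposition:
  clockwise couple 38 at a = 1.25: M₀a(2L − a)/(2EI) = 207.8/EI
  UDL 44: wL⁴/(8EI) = 3438/EI
  δ_0 = 3645/EI
Flexibility coefficient — unit upward force at B: δ_{BB} = L³/(3EI) = 41.67/EI.
The prop prevents deflection at B: R_B = δ_0/δ_{BB} = 3645/41.67 = 87.49 kN.
Moment equilibrium about A: M_A = Σ(load moments about A) − R_B·L = 588 − 87.49×5 = 150.6 kN·m.

M_A = 150.6 kN·m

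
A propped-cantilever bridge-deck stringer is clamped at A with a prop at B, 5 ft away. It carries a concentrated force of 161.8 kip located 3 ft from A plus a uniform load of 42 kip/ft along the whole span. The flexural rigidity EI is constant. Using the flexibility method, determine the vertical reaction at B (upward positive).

Choose R_B as the redundant. The primary structure is the cantilever fixed at A.
Primary-structure tip deflection at B by superposition:
  point load 161.8 at a = 3: Pa²(3L − a)/(6EI) = 2912/EI
  UDL 42: wL⁴/(8EI) = 3281/EI
  δ_0 = 6194/EI
Flexibility coefficient — unit upward force at B: δ_{BB} = L³/(3EI) = 41.67/EI.
Compatibility at B: δ_0 − R_B·δ_{BB} = 0, so R_B = 6194/41.67 = 148.6 kip.

R_B = 148.6 kip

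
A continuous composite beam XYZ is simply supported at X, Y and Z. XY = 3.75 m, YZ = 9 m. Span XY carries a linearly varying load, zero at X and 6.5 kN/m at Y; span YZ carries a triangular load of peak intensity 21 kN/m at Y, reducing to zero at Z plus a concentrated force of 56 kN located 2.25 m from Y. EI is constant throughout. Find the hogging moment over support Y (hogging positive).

M_Y = 140.2 kN·m

Release continuity at Y by inserting a hinge; the redundant is the internal moment M_Y. The primary structure is two simply-supported spans XY and YZ.
End slopes at the hinge Y, treating each span as simply supported:
  span XY: triangular load, peak 6.5: w₀L³/(45EI) = 7.617/EI
  span YZ: triangular load, peak 21: w₀L³/(45EI) = 340.2/EI
  span YZ: point load 56 at a = 2.25: Pab(L + b)/(6LEI) = 248.1/EI
  relative rotation θ_0 = (7.617 + 588.3)/EI = 595.9/EI
A unit hogging moment at Y produces rotation L₁/(3EI) + L₂/(3EI) = 4.25/EI.
Compatibility: M_Y·(L₁+L₂)/(3EI) = θ_0, giving M_Y = 140.2 kN·m (hogging).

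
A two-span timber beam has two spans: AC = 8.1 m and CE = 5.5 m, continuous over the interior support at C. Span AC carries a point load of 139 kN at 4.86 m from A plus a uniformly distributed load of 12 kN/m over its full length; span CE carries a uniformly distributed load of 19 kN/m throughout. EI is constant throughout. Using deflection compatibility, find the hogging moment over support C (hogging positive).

Take M_C as the redundant. Released structure: two simple spans AC and CE with a hinge at C.
Rotations at C on the released spans (each span's end-slope, ×1/EI):
  span AC: point load 139 at a = 4.86: Pab(L + a)/(6LEI) = 583.7/EI
  span AC: UDL 12: wL³/(24EI) = 265.7/EI
  span CE: UDL 19: wL³/(24EI) = 131.7/EI
  relative rotation θ_0 = (849.4 + 131.7)/EI = 981.1/EI
A unit hogging moment at C produces rotation L₁/(3EI) + L₂/(3EI) = 4.533/EI.
Compatibility: M_C·(L₁+L₂)/(3EI) = θ_0, giving M_C = 216.4 kN·m (hogging).

M_C = 216.4 kN·m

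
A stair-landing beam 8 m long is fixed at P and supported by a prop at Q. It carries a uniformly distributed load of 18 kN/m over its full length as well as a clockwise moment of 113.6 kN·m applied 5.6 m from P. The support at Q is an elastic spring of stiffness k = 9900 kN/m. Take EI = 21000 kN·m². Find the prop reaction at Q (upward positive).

R_Q = 72.48 kN

Release the roller at Q. Primary structure: cantilever fixed at P.
Free-end deflection of the primary structure under the applied loading (downward +):
  UDL 18: wL⁴/(8EI) = 9216/EI
  clockwise couple 113.6 at a = 5.6: M₀a(2L − a)/(2EI) = 3308/EI
  δ_0 = 12524/EI
Flexibility coefficient — unit upward force at Q: δ_{QQ} = L³/(3EI) = 170.7/EI.
With EI = 21000 kN·m²: δ_0 = 0.59638 m and δ_{QQ} = 0.008127 m/kN.
Compatibility — the spring shortens by R_Q/k under the reaction it provides: δ_0 − R_Q·δ_{QQ} = R_Q/k. With 1/k = 0.000101 m/kN, R_Q = δ_0 / (δ_{QQ} + 1/k) = 0.59638 / (0.008127 + 0.000101) = 72.48 kN.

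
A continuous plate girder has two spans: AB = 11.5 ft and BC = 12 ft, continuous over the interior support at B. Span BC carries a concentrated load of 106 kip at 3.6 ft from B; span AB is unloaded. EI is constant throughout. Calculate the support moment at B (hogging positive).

Release continuity at B by inserting a hinge; the redundant is the internal moment M_B. The primary structure is two simply-supported spans AB and BC.
End slopes at the hinge B, treating each span as simply supported:
  span BC: point load 106 at a = 3.6: Pab(L + b)/(6LEI) = 908.2/EI
  relative rotation θ_0 = (0 + 908.2)/EI = 908.2/EI
A unit hogging moment at B produces rotation L₁/(3EI) + L₂/(3EI) = 7.833/EI.
Slope continuity at B: θ_0 = M_B·7.833/EI, so M_B = 908.2/7.833 = 115.9 kip·ft (hogging).

M_B = 115.9 kip·ft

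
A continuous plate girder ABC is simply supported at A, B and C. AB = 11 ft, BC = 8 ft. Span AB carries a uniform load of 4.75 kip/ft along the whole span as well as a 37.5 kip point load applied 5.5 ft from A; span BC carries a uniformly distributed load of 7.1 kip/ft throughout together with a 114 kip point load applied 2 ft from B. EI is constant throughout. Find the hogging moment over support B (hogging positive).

Release continuity at B by inserting a hinge; the redundant is the internal moment M_B. The primary structure is two simply-supported spans AB and BC.
Discontinuity in slope at B on the released structure — sum the simple-span end rotations:
  span AB: UDL 4.75: wL³/(24EI) = 263.4/EI
  span AB: point load 37.5 at a = 5.5: Pab(L + a)/(6LEI) = 283.6/EI
  span BC: UDL 7.1: wL³/(24EI) = 151.5/EI
  span BC: point load 114 at a = 2: Pab(L + b)/(6LEI) = 399/EI
  relative rotation θ_0 = (547 + 550.5)/EI = 1097/EI
A unit hogging moment at B produces rotation L₁/(3EI) + L₂/(3EI) = 6.333/EI.
Compatibility: M_B·(L₁+L₂)/(3EI) = θ_0, giving M_B = 173.3 kip·ft (hogging).

M_B = 173.3 kip·ft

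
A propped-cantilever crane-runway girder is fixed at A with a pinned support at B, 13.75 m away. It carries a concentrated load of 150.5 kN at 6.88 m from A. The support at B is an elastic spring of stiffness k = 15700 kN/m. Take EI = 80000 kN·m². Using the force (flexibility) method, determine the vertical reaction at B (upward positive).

Take the reaction at B as the redundant and release it; the primary structure is a cantilever fixed at A.
Deflection at B on the released cantilever, summing each load's contribution:
  point load 150.5 at a = 6.88: Pa²(3L − a)/(6EI) = 40808/EI
Flexibility coefficient — unit upward force at B: δ_{BB} = L³/(3EI) = 866.5/EI.
With EI = 80000 kN·m²: δ_0 = 0.5101 m and δ_{BB} = 0.010832 m/kN.
Compatibility — the spring shortens by R_B/k under the reaction it provides: δ_0 − R_B·δ_{BB} = R_B/k. With 1/k = 0.000064 m/kN, R_B = δ_0 / (δ_{BB} + 1/k) = 0.5101 / (0.010832 + 0.000064) = 46.82 kN.

R_B = 46.82 kN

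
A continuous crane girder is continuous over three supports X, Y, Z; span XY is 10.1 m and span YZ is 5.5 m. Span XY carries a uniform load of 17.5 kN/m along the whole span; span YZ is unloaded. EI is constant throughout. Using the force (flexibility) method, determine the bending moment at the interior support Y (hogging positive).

Release continuity at Y by inserting a hinge; the redundant is the internal moment M_Y. The primary structure is two simply-supported spans XY and YZ.
Rotations at Y on the released spans (each span's end-slope, ×1/EI):
  span XY: UDL 17.5: wL³/(24EI) = 751.3/EI
  relative rotation θ_0 = (751.3 + 0)/EI = 751.3/EI
A unit hogging moment at Y produces rotation L₁/(3EI) + L₂/(3EI) = 5.2/EI.
Compatibility: M_Y·(L₁+L₂)/(3EI) = θ_0, giving M_Y = 144.5 kN·m (hogging).

M_Y = 144.5 kN·m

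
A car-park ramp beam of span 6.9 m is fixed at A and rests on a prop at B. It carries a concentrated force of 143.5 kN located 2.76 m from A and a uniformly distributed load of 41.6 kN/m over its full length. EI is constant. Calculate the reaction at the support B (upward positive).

R_B = 137.5 kN

Release the roller at B. Primary structure: cantilever fixed at A.
Deflection at B on the released cantilever, summing each load's contribution:
  point load 143.5 at a = 2.76: Pa²(3L − a)/(6EI) = 3268/EI
  UDL 41.6: wL⁴/(8EI) = 11787/EI
  δ_0 = 15055/EI
Tip deflection under a unit load at B: L³/(3EI) = 109.5/EI.
The prop prevents deflection at B: R_B = δ_0/δ_{BB} = 15055/109.5 = 137.5 kN.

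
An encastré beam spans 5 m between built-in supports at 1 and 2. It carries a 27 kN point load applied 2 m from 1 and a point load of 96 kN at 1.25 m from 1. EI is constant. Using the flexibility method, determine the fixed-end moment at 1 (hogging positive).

M_1 = 86.94 kN·m

Release both end moments; the primary structure is a simply-supported span 12 with redundants M_1 and M_2.
On the primary (simply-supported) span, the end slopes from the loading are:
  at 1: point load 27 at a = 2: Pab(L + b)/(6LEI) = 43.2/EI
  at 2: point load 27 at a = 2: Pab(L + a)/(6LEI) = 37.8/EI
  at 1: point load 96 at a = 1.25: Pab(L + b)/(6LEI) = 131.2/EI
  at 2: point load 96 at a = 1.25: Pab(L + a)/(6LEI) = 93.75/EI
  θ_10 = 174.4/EI,  θ_20 = 131.6/EI
Flexibility coefficients: a unit moment at one end gives L/(3EI) there and L/(6EI) at the far end, so f₁₁ = f₂₂ = 1.667/EI and f₁₂ = f₂₁ = 0.8333/EI.
Compatibility — zero rotation at each built-in end:
  1.667 M_1 + 0.8333 M_2 = 174.4
  0.8333 M_1 + 1.667 M_2 = 131.6
Solving the pair gives M_1 = 86.94 kN·m and M_2 = 35.46 kN·m (hogging).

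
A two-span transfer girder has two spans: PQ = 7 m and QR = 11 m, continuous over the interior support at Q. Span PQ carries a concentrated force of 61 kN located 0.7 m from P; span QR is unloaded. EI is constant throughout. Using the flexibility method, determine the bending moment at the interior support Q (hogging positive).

M_Q = 8.22 kN·m

Take M_Q as the redundant. Released structure: two simple spans PQ and QR with a hinge at Q.
Discontinuity in slope at Q on the released structure — sum the simple-span end rotations:
  span PQ: point load 61 at a = 0.7: Pab(L + a)/(6LEI) = 49.32/EI
  relative rotation θ_0 = (49.32 + 0)/EI = 49.32/EI
A unit hogging moment at Q produces rotation L₁/(3EI) + L₂/(3EI) = 6/EI.
Compatibility: M_Q·(L₁+L₂)/(3EI) = θ_0, giving M_Q = 8.22 kN·m (hogging).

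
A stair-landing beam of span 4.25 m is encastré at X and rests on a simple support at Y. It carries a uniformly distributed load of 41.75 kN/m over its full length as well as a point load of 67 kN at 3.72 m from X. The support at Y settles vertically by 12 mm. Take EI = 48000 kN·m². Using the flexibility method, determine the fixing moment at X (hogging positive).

M_X = 207.4 kN·m

Choose R_Y as the redundant. The primary structure is the cantilever fixed at X.
Primary-structure tip deflection at Y by superposition:
  UDL 41.75: wL⁴/(8EI) = 1703/EI
  point load 67 at a = 3.72: Pa²(3L − a)/(6EI) = 1395/EI
  δ_0 = 3098/EI
Tip deflection under a unit load at Y: L³/(3EI) = 25.59/EI.
With EI = 48000 kN·m²: δ_0 = 0.064542 m and δ_{YY} = 0.000533 m/kN.
Compatibility — the beam at Y must follow the support down by 0.012 m: δ_0 − R_Y·δ_{YY} = 0.012, so R_Y = (0.064542 − 0.012)/0.000533 = 98.56 kN.
Moment equilibrium about X: M_X = Σ(load moments about X) − R_Y·L = 626.3 − 98.56×4.25 = 207.4 kN·m.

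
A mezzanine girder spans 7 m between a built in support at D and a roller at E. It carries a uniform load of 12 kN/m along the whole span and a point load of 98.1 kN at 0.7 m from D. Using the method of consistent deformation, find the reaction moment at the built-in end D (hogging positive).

M_D = 132.2 kN·m

Remove the prop at E; the released (primary) structure is a cantilever built in at D.
Primary-structure tip deflection at E by superposition:
  UDL 12: wL⁴/(8EI) = 3602/EI
  point load 98.1 at a = 0.7: Pa²(3L − a)/(6EI) = 162.6/EI
  δ_0 = 3764/EI
Flexibility coefficient — unit upward force at E: δ_{EE} = L³/(3EI) = 114.3/EI.
Compatibility at E: δ_0 − R_E·δ_{EE} = 0, so R_E = 3764/114.3 = 32.92 kN.
Moment equilibrium about D: M_D = Σ(load moments about D) − R_E·L = 362.7 − 32.92×7 = 132.2 kN·m.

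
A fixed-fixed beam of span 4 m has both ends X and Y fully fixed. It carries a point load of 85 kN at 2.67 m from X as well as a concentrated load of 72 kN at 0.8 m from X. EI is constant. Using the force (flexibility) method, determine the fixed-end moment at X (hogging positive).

M_X = 61.95 kN·m

Release both end moments; the primary structure is a simply-supported span XY with redundants M_X and M_Y.
On the primary (simply-supported) span, the end slopes from the loading are:
  at X: point load 85 at a = 2.67: Pab(L + b)/(6LEI) = 67.03/EI
  at Y: point load 85 at a = 2.67: Pab(L + a)/(6LEI) = 83.89/EI
  at X: point load 72 at a = 0.8: Pab(L + b)/(6LEI) = 55.3/EI
  at Y: point load 72 at a = 0.8: Pab(L + a)/(6LEI) = 36.86/EI
  θ_X0 = 122.3/EI,  θ_Y0 = 120.8/EI
Flexibility coefficients: a unit moment at one end gives L/(3EI) there and L/(6EI) at the far end, so f₁₁ = f₂₂ = 1.333/EI and f₁₂ = f₂₁ = 0.6667/EI.
Compatibility — zero rotation at each built-in end:
  1.333 M_X + 0.6667 M_Y = 122.3
  0.6667 M_X + 1.333 M_Y = 120.8
Solving the pair gives M_X = 61.95 kN·m and M_Y = 59.59 kN·m (hogging).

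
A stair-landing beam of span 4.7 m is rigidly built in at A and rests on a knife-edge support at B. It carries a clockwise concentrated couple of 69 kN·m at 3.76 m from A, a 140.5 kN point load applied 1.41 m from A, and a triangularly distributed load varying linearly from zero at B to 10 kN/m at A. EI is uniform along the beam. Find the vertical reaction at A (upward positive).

R_A = 121.1 kN

Choose R_B as the redundant. The primary structure is the cantilever fixed at A.
Free-end deflection of the primary structure under the applied loading (downward +):
  clockwise couple 69 at a = 3.76: M₀a(2L − a)/(2EI) = 731.6/EI
  point load 140.5 at a = 1.41: Pa²(3L − a)/(6EI) = 590.8/EI
  triangular load, peak 10 at the fixed end: w₀L⁴/(30EI) = 162.7/EI
  δ_0 = 1485/EI
Flexibility coefficient — unit upward force at B: δ_{BB} = L³/(3EI) = 34.61/EI.
The prop prevents deflection at B: R_B = δ_0/δ_{BB} = 1485/34.61 = 42.91 kN.
Vertical equilibrium: R_A = ΣP − R_B = 164 − 42.91 = 121.1 kN.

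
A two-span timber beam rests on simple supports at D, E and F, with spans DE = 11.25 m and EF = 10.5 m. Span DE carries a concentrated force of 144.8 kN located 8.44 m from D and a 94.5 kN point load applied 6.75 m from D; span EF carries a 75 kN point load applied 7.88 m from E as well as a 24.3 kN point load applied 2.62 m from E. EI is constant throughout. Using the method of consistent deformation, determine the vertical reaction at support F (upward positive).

Release continuity at E by inserting a hinge; the redundant is the internal moment M_E. The primary structure is two simply-supported spans DE and EF.
Rotations at E on the released spans (each span's end-slope, ×1/EI):
  span DE: point load 144.8 at a = 8.44: Pab(L + a)/(6LEI) = 1002/EI
  span DE: point load 94.5 at a = 6.75: Pab(L + a)/(6LEI) = 765.5/EI
  span EF: point load 75 at a = 7.88: Pab(L + b)/(6LEI) = 322.5/EI
  span EF: point load 24.3 at a = 2.62: Pab(L + b)/(6LEI) = 146.4/EI
  relative rotation θ_0 = (1767 + 468.8)/EI = 2236/EI
A unit hogging moment at E produces rotation L₁/(3EI) + L₂/(3EI) = 7.25/EI.
Compatibility: M_E·(L₁+L₂)/(3EI) = θ_0, giving M_E = 308.4 kN·m (hogging).
Span EF, ΣM about F: R_E^{EF}·10.5 = 388 + 308.4, so R_E^{EF} = 66.32 kN and R_F = 99.3 − 66.32 = 32.98 kN.

R_F = 32.98 kN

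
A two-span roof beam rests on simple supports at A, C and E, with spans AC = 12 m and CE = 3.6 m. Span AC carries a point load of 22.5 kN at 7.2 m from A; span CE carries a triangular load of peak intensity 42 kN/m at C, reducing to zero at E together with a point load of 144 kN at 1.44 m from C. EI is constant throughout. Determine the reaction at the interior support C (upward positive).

Release continuity at C by inserting a hinge; the redundant is the internal moment M_C. The primary structure is two simply-supported spans AC and CE.
End slopes at the hinge C, treating each span as simply supported:
  span AC: point load 22.5 at a = 7.2: Pab(L + a)/(6LEI) = 207.4/EI
  span CE: triangular load, peak 42: w₀L³/(45EI) = 43.55/EI
  span CE: point load 144 at a = 1.44: Pab(L + b)/(6LEI) = 119.4/EI
  relative rotation θ_0 = (207.4 + 163)/EI = 370.3/EI
A unit hogging moment at C produces rotation L₁/(3EI) + L₂/(3EI) = 5.2/EI.
Compatibility: M_C·(L₁+L₂)/(3EI) = θ_0, giving M_C = 71.22 kN·m (hogging).
Span AC, ΣM about A with M_C applied at C: R_C^{AC}·12 = 162 + 71.22, so R_C^{AC} = 19.44 kN and R_A = 22.5 − 19.44 = 3.065 kN.
Span CE, ΣM about E: R_C^{CE}·3.6 = 492.5 + 71.22, so R_C^{CE} = 156.6 kN and R_E = 219.6 − 156.6 = 63.02 kN.
R_C = 19.44 + 156.6 = 176 kN.

R_C = 176 kN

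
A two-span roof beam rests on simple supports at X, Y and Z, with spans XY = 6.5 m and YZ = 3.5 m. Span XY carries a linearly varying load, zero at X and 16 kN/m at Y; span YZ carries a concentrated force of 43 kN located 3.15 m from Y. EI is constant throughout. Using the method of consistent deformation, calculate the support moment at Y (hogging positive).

Release continuity at Y by inserting a hinge; the redundant is the internal moment M_Y. The primary structure is two simply-supported spans XY and YZ.
Rotations at Y on the released spans (each span's end-slope, ×1/EI):
  span XY: triangular load, peak 16: w₀L³/(45EI) = 97.64/EI
  span YZ: point load 43 at a = 3.15: Pab(L + b)/(6LEI) = 8.691/EI
  relative rotation θ_0 = (97.64 + 8.691)/EI = 106.3/EI
A unit hogging moment at Y produces rotation L₁/(3EI) + L₂/(3EI) = 3.333/EI.
Slope continuity at Y: θ_0 = M_Y·3.333/EI, so M_Y = 106.3/3.333 = 31.9 kN·m (hogging).

M_Y = 31.9 kN·m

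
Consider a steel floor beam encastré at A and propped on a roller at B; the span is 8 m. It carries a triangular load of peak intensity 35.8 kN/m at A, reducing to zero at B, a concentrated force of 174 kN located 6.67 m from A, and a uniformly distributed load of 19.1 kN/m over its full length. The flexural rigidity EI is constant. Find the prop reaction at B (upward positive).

Remove the prop at B; the released (primary) structure is a cantilever built in at A.
Free-end deflection of the primary structure under the applied loading (downward +):
  triangular load, peak 35.8 at the fixed end: w₀L⁴/(30EI) = 4888/EI
  point load 174 at a = 6.67: Pa²(3L − a)/(6EI) = 22359/EI
  UDL 19.1: wL⁴/(8EI) = 9779/EI
  δ_0 = 37026/EI
Tip deflection under a unit load at B: L³/(3EI) = 170.7/EI.
The prop prevents deflection at B: R_B = δ_0/δ_{BB} = 37026/170.7 = 216.9 kN.

R_B = 216.9 kN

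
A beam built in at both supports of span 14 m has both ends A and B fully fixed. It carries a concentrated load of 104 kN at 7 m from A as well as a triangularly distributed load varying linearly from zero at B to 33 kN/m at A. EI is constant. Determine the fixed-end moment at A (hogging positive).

Take the two fixed-end moments M_A, M_B as redundants; the released structure is the simple span AB.
Simple-span end rotations at A and B under the given loads:
  at A: point load 104 at a = 7: Pab(L + b)/(6LEI) = 1274/EI
  at B: point load 104 at a = 7: Pab(L + a)/(6LEI) = 1274/EI
  at A: triangular load, peak 33: w₀L³/(45EI) = 2012/EI
  at B: triangular load, peak 33: 7w₀L³/(360EI) = 1761/EI
  θ_A0 = 3286/EI,  θ_B0 = 3035/EI
Flexibility coefficients: a unit moment at one end gives L/(3EI) there and L/(6EI) at the far end, so f₁₁ = f₂₂ = 4.667/EI and f₁₂ = f₂₁ = 2.333/EI.
Compatibility — zero rotation at each built-in end:
  4.667 M_A + 2.333 M_B = 3286
  2.333 M_A + 4.667 M_B = 3035
Solving the pair gives M_A = 505.4 kN·m and M_B = 397.6 kN·m (hogging).

M_A = 505.4 kN·m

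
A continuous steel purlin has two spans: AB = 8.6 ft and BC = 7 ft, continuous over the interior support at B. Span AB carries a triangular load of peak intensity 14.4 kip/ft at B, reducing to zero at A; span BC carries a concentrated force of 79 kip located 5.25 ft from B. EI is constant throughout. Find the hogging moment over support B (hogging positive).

M_B = 68.22 kip·ft

Insert a hinge at B; M_B is the redundant, and each span becomes simply supported.
Rotations at B on the released spans (each span's end-slope, ×1/EI):
  span AB: triangular load, peak 14.4: w₀L³/(45EI) = 203.5/EI
  span BC: point load 79 at a = 5.25: Pab(L + b)/(6LEI) = 151.2/EI
  relative rotation θ_0 = (203.5 + 151.2)/EI = 354.7/EI
A unit hogging moment at B produces rotation L₁/(3EI) + L₂/(3EI) = 5.2/EI.
Compatibility: M_B·(L₁+L₂)/(3EI) = θ_0, giving M_B = 68.22 kip·ft (hogging).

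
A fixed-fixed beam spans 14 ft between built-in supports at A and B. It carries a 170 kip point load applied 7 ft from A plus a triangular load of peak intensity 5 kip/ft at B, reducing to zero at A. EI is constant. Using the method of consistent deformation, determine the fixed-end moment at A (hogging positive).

M_A = 330.2 kip·ft

Release both end moments; the primary structure is a simply-supported span AB with redundants M_A and M_B.
End rotations of the released simple span under the applied load (×1/EI):
  at A: point load 170 at a = 7: Pab(L + b)/(6LEI) = 2082/EI
  at B: point load 170 at a = 7: Pab(L + a)/(6LEI) = 2082/EI
  at A: triangular load, peak 5: 7w₀L³/(360EI) = 266.8/EI
  at B: triangular load, peak 5: w₀L³/(45EI) = 304.9/EI
  θ_A0 = 2349/EI,  θ_B0 = 2387/EI
Flexibility coefficients: a unit moment at one end gives L/(3EI) there and L/(6EI) at the far end, so f₁₁ = f₂₂ = 4.667/EI and f₁₂ = f₂₁ = 2.333/EI.
Compatibility — zero rotation at each built-in end:
  4.667 M_A + 2.333 M_B = 2349
  2.333 M_A + 4.667 M_B = 2387
Solving the pair gives M_A = 330.2 kip·ft and M_B = 346.5 kip·ft (hogging).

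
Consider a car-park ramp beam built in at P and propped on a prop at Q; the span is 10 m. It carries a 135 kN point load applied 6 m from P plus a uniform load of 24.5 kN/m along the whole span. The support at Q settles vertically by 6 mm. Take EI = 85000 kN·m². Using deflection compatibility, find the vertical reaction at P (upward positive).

R_P = 231.3 kN

Release the roller at Q. Primary structure: cantilever fixed at P.
Downward deflection at the released point Q due to the loads:
  point load 135 at a = 6: Pa²(3L − a)/(6EI) = 19440/EI
  UDL 24.5: wL⁴/(8EI) = 30625/EI
  δ_0 = 50065/EI
Flexibility coefficient — unit upward force at Q: δ_{QQ} = L³/(3EI) = 333.3/EI.
With EI = 85000 kN·m²: δ_0 = 0.589 m and δ_{QQ} = 0.003922 m/kN.
Compatibility — the beam at Q must follow the support down by 0.006 m: δ_0 − R_Q·δ_{QQ} = 0.006, so R_Q = (0.589 − 0.006)/0.003922 = 148.7 kN.
Vertical equilibrium: R_P = ΣP − R_Q = 380 − 148.7 = 231.3 kN.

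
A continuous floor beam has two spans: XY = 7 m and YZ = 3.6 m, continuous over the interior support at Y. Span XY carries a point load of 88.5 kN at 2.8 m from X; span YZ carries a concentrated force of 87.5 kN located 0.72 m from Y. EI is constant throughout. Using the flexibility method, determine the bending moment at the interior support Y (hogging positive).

Insert a hinge at Y; M_Y is the redundant, and each span becomes simply supported.
Rotations at Y on the released spans (each span's end-slope, ×1/EI):
  span XY: point load 88.5 at a = 2.8: Pab(L + a)/(6LEI) = 242.8/EI
  span YZ: point load 87.5 at a = 0.72: Pab(L + b)/(6LEI) = 54.43/EI
  relative rotation θ_0 = (242.8 + 54.43)/EI = 297.3/EI
A unit hogging moment at Y produces rotation L₁/(3EI) + L₂/(3EI) = 3.533/EI.
Slope continuity at Y: θ_0 = M_Y·3.533/EI, so M_Y = 297.3/3.533 = 84.13 kN·m (hogging).

M_Y = 84.13 kN·m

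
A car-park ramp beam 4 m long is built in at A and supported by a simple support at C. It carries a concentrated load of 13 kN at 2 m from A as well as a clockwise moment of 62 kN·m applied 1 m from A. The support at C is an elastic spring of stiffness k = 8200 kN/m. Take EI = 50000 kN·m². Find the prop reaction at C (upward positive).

R_C = 11.07 kN

Take the reaction at C as the redundant and release it; the primary structure is a cantilever fixed at A.
Free-end deflection of the primary structure under the applied loading (downward +):
  point load 13 at a = 2: Pa²(3L − a)/(6EI) = 86.67/EI
  clockwise couple 62 at a = 1: M₀a(2L − a)/(2EI) = 217/EI
  δ_0 = 303.7/EI
Flexibility coefficient — unit upward force at C: δ_{CC} = L³/(3EI) = 21.33/EI.
With EI = 50000 kN·m²: δ_0 = 0.006073 m and δ_{CC} = 0.000427 m/kN.
Compatibility — the spring shortens by R_C/k under the reaction it provides: δ_0 − R_C·δ_{CC} = R_C/k. With 1/k = 0.000122 m/kN, R_C = δ_0 / (δ_{CC} + 1/k) = 0.006073 / (0.000427 + 0.000122) = 11.07 kN.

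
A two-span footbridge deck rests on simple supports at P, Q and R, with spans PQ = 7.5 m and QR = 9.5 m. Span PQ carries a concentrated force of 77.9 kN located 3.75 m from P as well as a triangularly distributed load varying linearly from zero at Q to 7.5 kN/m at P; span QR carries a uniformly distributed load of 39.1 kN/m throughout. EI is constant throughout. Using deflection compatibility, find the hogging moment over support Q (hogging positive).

Release continuity at Q by inserting a hinge; the redundant is the internal moment M_Q. The primary structure is two simply-supported spans PQ and QR.
Discontinuity in slope at Q on the released structure — sum the simple-span end rotations:
  span PQ: point load 77.9 at a = 3.75: Pab(L + a)/(6LEI) = 273.9/EI
  span PQ: triangular load, peak 7.5: 7w₀L³/(360EI) = 61.52/EI
  span QR: UDL 39.1: wL³/(24EI) = 1397/EI
  relative rotation θ_0 = (335.4 + 1397)/EI = 1732/EI
A unit hogging moment at Q produces rotation L₁/(3EI) + L₂/(3EI) = 5.667/EI.
Slope continuity at Q: θ_0 = M_Q·5.667/EI, so M_Q = 1732/5.667 = 305.7 kN·m (hogging).

M_Q = 305.7 kN·m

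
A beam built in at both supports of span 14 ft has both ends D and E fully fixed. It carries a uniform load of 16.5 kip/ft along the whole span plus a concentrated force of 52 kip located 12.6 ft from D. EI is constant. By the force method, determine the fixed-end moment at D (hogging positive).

M_D = 276.1 kip·ft

Take the two fixed-end moments M_D, M_E as redundants; the released structure is the simple span DE.
End rotations of the released simple span under the applied load (×1/EI):
  at D: UDL 16.5: wL³/(24EI) = 1886/EI
  at E: UDL 16.5: wL³/(24EI) = 1886/EI
  at D: point load 52 at a = 12.6: Pab(L + b)/(6LEI) = 168.2/EI
  at E: point load 52 at a = 12.6: Pab(L + a)/(6LEI) = 290.5/EI
  θ_D0 = 2055/EI,  θ_E0 = 2177/EI
Flexibility coefficients: a unit moment at one end gives L/(3EI) there and L/(6EI) at the far end, so f₁₁ = f₂₂ = 4.667/EI and f₁₂ = f₂₁ = 2.333/EI.
Compatibility — zero rotation at each built-in end:
  4.667 M_D + 2.333 M_E = 2055
  2.333 M_D + 4.667 M_E = 2177
Solving the pair gives M_D = 276.1 kip·ft and M_E = 328.5 kip·ft (hogging).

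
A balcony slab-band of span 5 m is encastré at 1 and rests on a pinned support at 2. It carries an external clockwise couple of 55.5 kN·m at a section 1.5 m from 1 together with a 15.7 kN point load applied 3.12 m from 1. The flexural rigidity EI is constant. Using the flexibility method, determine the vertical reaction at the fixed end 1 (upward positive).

R_1 = -0.05399 kN

Remove the prop at 2; the released (primary) structure is a cantilever built in at 1.
Free-end deflection of the primary structure under the applied loading (downward +):
  clockwise couple 55.5 at a = 1.5: M₀a(2L − a)/(2EI) = 353.8/EI
  point load 15.7 at a = 3.12: Pa²(3L − a)/(6EI) = 302.6/EI
  δ_0 = 656.4/EI
Flexibility coefficient — unit upward force at 2: δ_{22} = L³/(3EI) = 41.67/EI.
Compatibility at 2: δ_0 − R_2·δ_{22} = 0, so R_2 = 656.4/41.67 = 15.75 kN.
Vertical equilibrium: R_1 = ΣP − R_2 = 15.7 − 15.75 = -0.05399 kN.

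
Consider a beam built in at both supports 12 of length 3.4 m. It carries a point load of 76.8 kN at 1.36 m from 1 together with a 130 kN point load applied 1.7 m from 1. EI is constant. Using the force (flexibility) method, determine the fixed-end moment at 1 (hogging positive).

M_1 = 92.85 kN·m

Release both end moments; the primary structure is a simply-supported span 12 with redundants M_1 and M_2.
Simple-span end rotations at 1 and 2 under the given loads:
  at 1: point load 76.8 at a = 1.36: Pab(L + b)/(6LEI) = 56.82/EI
  at 2: point load 76.8 at a = 1.36: Pab(L + a)/(6LEI) = 49.72/EI
  at 1: point load 130 at a = 1.7: Pab(L + b)/(6LEI) = 93.92/EI
  at 2: point load 130 at a = 1.7: Pab(L + a)/(6LEI) = 93.92/EI
  θ_10 = 150.7/EI,  θ_20 = 143.6/EI
Flexibility coefficients: a unit moment at one end gives L/(3EI) there and L/(6EI) at the far end, so f₁₁ = f₂₂ = 1.133/EI and f₁₂ = f₂₁ = 0.5667/EI.
Compatibility — zero rotation at each built-in end:
  1.133 M_1 + 0.5667 M_2 = 150.7
  0.5667 M_1 + 1.133 M_2 = 143.6
Solving the pair gives M_1 = 92.85 kN·m and M_2 = 80.32 kN·m (hogging).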